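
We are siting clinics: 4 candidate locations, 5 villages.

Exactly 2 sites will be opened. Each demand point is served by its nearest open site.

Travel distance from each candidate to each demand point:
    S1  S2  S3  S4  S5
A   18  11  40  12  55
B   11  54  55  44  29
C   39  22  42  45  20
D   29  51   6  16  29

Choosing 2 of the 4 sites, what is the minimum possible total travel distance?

76

Open {A, D}.
  S1→A 18, S2→A 11, S3→D 6, S4→A 12, S5→D 29  ⇒ total 76.
Compare {C, D}: total 93.
Compare {A, C}: total 101.
No size-2 selection does better; minimum is 76.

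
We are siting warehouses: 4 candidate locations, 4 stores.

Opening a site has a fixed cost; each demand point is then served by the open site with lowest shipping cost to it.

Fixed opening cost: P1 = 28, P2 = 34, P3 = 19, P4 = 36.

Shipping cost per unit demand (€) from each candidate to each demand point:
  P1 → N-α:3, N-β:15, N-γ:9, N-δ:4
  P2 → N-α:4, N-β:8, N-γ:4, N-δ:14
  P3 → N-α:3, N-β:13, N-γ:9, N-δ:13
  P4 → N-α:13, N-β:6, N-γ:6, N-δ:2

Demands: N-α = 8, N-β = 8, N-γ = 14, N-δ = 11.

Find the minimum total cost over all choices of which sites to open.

Open {P2, P4}: assign each demand point to its cheapest open site.
  N-α→P2 8×4=32, N-β→P4 8×6=48, N-γ→P2 14×4=56, N-δ→P4 11×2=22
  shipping cost 158, fixed 70 → total 228.
Compare {P3, P4}: shipping cost 178 + fixed 55 = 233.
Compare {P2, P3, P4}: shipping cost 150 + fixed 89 = 239.
Compare {P1, P4}: shipping cost 178 + fixed 64 = 242.
All other subsets cost ≥ 233. Minimum total cost: 228.

228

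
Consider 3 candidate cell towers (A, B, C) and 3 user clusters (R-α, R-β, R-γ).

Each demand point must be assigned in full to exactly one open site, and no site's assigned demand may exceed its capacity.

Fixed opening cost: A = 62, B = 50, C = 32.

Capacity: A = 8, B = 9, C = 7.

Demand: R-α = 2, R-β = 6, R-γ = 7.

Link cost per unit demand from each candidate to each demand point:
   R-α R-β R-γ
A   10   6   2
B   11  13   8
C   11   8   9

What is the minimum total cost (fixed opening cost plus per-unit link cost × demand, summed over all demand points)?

Open {B, C}; cheapest assignment that respects the capacities:
  B (cap 9, load 9): R-α, R-γ — cost 2×11 + 7×8 = 78
  C (cap 7, load 6): R-β — cost 6×8 = 48
  Shipping 126, fixed 82 → total 208.
  Any other capacity-feasible assignment to {B, C} ships for at least 126.
Compare {A, C}: its best feasible assignment gives total 213.
Compare {A, B}: its best feasible assignment gives total 224.
Every other set of open sites that can feasibly serve all demand totals ≥ 213 even under its best assignment. Minimum: 208.

208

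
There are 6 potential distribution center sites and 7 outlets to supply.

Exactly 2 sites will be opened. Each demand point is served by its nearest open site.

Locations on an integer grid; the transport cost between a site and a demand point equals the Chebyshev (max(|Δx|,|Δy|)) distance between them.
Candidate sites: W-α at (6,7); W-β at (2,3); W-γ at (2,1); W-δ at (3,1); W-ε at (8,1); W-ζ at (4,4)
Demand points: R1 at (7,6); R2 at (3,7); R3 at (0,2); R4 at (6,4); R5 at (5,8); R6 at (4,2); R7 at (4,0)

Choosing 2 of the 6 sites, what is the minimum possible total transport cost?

Open {W-α, W-δ}.
  R1→W-α 1, R2→W-α 3, R3→W-δ 3, R4→W-α 3, R5→W-α 1, R6→W-δ 1, R7→W-δ 1  ⇒ total 13.
Compare {W-α, W-γ}: total 14.
Compare {W-α, W-β}: total 15.
No size-2 selection does better; minimum is 13.

13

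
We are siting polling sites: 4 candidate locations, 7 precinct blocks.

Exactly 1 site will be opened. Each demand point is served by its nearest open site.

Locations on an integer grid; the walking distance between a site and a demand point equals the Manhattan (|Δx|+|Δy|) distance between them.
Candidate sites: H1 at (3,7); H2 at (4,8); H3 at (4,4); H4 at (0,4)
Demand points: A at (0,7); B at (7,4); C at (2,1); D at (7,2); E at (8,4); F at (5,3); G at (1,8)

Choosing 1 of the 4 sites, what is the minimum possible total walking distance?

33

Open {H3}.
  A→H3 7, B→H3 3, C→H3 5, D→H3 5, E→H3 4, F→H3 2, G→H3 7  ⇒ total 33.
Compare {H1}: total 43.
Compare {H4}: total 43.
No size-1 selection does better; minimum is 33.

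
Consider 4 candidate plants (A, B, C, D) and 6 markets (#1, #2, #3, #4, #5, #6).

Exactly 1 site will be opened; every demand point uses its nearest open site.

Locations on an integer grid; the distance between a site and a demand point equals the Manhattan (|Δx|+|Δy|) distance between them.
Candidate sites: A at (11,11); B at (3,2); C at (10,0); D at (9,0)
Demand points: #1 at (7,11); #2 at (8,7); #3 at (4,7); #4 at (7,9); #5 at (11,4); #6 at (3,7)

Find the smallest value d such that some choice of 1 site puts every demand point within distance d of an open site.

Open {A}.
  Farthest demand point is #6 at distance 12 (to A); all others are ≤ 12.
With {B} the worst case is 13.
With {D} the worst case is 13.
No size-1 selection achieves below 12.

12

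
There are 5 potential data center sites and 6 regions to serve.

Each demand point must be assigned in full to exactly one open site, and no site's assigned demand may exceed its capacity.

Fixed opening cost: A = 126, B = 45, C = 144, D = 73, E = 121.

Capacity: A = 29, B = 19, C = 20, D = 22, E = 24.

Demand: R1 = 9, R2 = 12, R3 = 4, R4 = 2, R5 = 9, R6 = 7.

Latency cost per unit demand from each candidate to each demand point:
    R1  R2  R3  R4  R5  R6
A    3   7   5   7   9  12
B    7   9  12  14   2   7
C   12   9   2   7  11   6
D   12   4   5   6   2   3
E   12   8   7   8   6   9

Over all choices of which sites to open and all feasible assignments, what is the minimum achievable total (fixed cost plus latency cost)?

381

Open {A, D}; cheapest assignment that respects the capacities:
  A (cap 29, load 25): R1, R2, R3 — cost 9×3 + 12×7 + 4×5 = 131
  D (cap 22, load 18): R4, R5, R6 — cost 2×6 + 9×2 + 7×3 = 51
  Shipping 182, fixed 199 → total 381.
  Any other capacity-feasible assignment to {A, D} ships for at least 182.
Compare {A, B}: its best feasible assignment gives total 383.
Compare {A, B, D}: its best feasible assignment gives total 390.
Every other set of open sites that can feasibly serve all demand totals ≥ 383 even under its best assignment. Minimum: 381.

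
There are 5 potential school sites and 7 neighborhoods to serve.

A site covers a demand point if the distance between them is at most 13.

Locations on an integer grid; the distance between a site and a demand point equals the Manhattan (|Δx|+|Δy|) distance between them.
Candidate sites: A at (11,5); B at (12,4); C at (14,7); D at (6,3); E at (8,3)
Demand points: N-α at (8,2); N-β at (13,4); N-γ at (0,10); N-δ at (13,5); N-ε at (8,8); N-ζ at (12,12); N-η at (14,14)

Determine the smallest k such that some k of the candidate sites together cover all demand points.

2

Coverage sets (demand points within 13 of each site):
  A: {N-α, N-β, N-δ, N-ε, N-ζ, N-η}
  B: {N-α, N-β, N-δ, N-ε, N-ζ, N-η}
  C: {N-α, N-β, N-δ, N-ε, N-ζ, N-η}
  D: {N-α, N-β, N-γ, N-δ, N-ε}
  E: {N-α, N-β, N-δ, N-ε, N-ζ}
No single site covers all 7 demand points.
But {A, D} covers everything, so the minimum is 2.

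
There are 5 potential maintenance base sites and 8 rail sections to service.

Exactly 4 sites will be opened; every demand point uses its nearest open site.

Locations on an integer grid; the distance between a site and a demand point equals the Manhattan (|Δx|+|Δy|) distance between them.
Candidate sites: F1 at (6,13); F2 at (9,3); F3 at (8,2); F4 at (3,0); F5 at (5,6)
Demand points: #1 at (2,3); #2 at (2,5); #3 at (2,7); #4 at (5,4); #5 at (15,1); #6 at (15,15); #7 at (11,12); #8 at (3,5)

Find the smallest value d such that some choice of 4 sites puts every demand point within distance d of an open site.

11

Open {F1, F2, F3, F4}.
  Farthest demand point is #6 at distance 11 (to F1); all others are ≤ 11.
With {F1, F2, F3, F5} the worst case is 11.
With {F1, F2, F4, F5} the worst case is 11.
No size-4 selection achieves below 11.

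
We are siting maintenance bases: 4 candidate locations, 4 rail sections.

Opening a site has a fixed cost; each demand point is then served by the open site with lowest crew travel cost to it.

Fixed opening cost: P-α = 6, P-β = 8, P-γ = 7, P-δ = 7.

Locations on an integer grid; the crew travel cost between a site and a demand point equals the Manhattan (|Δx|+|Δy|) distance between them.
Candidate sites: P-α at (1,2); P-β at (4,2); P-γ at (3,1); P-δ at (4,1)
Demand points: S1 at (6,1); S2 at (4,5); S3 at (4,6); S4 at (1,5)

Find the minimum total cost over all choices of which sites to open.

Open {P-β}: assign each demand point to its cheapest open site.
  S1→P-β 3, S2→P-β 3, S3→P-β 4, S4→P-β 6
  crew travel cost 16, fixed 8 → total 24.
Compare {P-δ}: crew travel cost 18 + fixed 7 = 25.
Compare {P-γ}: crew travel cost 20 + fixed 7 = 27.
Compare {P-α, P-β}: crew travel cost 13 + fixed 14 = 27.
All other subsets cost ≥ 25. Minimum total cost: 24.

24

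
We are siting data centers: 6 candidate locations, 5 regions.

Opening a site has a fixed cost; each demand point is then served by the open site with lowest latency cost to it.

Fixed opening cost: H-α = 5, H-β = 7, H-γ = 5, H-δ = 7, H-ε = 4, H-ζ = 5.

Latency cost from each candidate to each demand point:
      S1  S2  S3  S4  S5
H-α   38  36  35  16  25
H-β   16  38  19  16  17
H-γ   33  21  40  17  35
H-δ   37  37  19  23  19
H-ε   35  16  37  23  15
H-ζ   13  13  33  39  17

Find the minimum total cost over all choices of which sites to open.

90

Open {H-β, H-ζ}: assign each demand point to its cheapest open site.
  S1→H-ζ 13, S2→H-ζ 13, S3→H-β 19, S4→H-β 16, S5→H-β 17
  latency cost 78, fixed 12 → total 90.
Compare {H-β, H-ε, H-ζ}: latency cost 76 + fixed 16 = 92.
Compare {H-β, H-ε}: latency cost 82 + fixed 11 = 93.
Compare {H-α, H-β, H-ζ}: latency cost 78 + fixed 17 = 95.
All other subsets cost ≥ 92. Minimum total cost: 90.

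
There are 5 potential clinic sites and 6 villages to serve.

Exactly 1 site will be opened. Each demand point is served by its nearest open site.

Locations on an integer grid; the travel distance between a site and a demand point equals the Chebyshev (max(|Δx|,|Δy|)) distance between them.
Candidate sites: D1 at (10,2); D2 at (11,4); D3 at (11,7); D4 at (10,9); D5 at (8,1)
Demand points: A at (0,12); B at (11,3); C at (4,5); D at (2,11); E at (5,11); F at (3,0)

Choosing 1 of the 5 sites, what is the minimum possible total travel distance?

42

Open {D1}.
  A→D1 10, B→D1 1, C→D1 6, D→D1 9, E→D1 9, F→D1 7  ⇒ total 42.
Compare {D2}: total 43.
Compare {D5}: total 43.
No size-1 selection does better; minimum is 42.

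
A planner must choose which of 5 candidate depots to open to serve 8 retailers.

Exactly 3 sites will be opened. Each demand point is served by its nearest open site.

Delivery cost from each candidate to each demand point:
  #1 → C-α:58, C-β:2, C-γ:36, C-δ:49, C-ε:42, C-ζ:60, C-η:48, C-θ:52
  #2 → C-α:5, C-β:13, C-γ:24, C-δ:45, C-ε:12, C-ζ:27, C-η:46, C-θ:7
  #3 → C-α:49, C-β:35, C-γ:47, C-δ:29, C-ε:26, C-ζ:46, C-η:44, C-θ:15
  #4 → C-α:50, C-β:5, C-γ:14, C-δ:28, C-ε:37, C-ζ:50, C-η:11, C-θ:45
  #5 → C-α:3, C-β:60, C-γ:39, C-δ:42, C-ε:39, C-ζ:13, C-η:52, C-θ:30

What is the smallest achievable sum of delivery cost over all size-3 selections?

Open {#2, #4, #5}.
  C-α→#5 3, C-β→#4 5, C-γ→#4 14, C-δ→#4 28, C-ε→#2 12, C-ζ→#5 13, C-η→#4 11, C-θ→#2 7  ⇒ total 93.
Compare {#1, #2, #4}: total 106.
Compare {#2, #3, #4}: total 109.
No size-3 selection does better; minimum is 93.

93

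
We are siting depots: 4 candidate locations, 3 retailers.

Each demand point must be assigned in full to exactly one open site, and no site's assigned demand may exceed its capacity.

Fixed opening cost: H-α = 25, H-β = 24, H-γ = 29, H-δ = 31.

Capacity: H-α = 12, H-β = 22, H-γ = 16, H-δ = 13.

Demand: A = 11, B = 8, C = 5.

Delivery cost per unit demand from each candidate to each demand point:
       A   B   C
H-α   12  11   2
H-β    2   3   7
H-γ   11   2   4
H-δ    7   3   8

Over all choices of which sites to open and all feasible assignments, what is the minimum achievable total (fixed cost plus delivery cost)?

Open {H-α, H-β}; cheapest assignment that respects the capacities:
  H-α (cap 12, load 5): C — cost 5×2 = 10
  H-β (cap 22, load 19): A, B — cost 11×2 + 8×3 = 46
  Shipping 56, fixed 49 → total 105.
  Any other capacity-feasible assignment to {H-α, H-β} ships for at least 56.
Compare {H-β, H-γ}: its best feasible assignment gives total 111.
Compare {H-α, H-β, H-γ}: its best feasible assignment gives total 126.
Every other set of open sites that can feasibly serve all demand totals ≥ 111 even under its best assignment. Minimum: 105.

105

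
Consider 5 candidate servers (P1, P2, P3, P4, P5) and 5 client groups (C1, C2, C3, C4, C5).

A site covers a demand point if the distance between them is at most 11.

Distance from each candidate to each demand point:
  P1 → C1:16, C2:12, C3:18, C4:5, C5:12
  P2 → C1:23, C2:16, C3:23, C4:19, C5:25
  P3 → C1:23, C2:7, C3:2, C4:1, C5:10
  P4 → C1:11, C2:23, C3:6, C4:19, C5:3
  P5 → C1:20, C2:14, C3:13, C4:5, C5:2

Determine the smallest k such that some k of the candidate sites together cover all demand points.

Coverage sets (demand points within 11 of each site):
  P1: {C4}
  P2: {}
  P3: {C2, C3, C4, C5}
  P4: {C1, C3, C5}
  P5: {C4, C5}
No single site covers all 5 demand points.
But {P3, P4} covers everything, so the minimum is 2.

2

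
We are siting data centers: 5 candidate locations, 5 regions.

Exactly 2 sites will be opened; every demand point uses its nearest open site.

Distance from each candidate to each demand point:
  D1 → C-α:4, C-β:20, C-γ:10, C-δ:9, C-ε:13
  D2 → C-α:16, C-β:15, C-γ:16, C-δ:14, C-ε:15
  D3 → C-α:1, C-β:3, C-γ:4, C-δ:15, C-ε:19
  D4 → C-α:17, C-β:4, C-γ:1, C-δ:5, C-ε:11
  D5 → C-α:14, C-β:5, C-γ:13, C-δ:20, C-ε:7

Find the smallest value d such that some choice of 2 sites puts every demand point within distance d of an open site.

Open {D1, D5}.
  Farthest demand point is C-γ at distance 10 (to D1); all others are ≤ 10.
With {D1, D4} the worst case is 11.
With {D3, D4} the worst case is 11.
No size-2 selection achieves below 10.

10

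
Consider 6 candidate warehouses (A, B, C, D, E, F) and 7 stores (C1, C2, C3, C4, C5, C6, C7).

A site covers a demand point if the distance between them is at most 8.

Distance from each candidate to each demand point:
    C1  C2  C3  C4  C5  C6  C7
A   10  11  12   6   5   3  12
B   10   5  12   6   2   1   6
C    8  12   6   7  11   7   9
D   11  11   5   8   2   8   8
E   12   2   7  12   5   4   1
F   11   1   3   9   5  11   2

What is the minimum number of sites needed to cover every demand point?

2

Coverage sets (demand points within 8 of each site):
  A: {C4, C5, C6}
  B: {C2, C4, C5, C6, C7}
  C: {C1, C3, C4, C6}
  D: {C3, C4, C5, C6, C7}
  E: {C2, C3, C5, C6, C7}
  F: {C2, C3, C5, C7}
No single site covers all 7 demand points.
But {B, C} covers everything, so the minimum is 2.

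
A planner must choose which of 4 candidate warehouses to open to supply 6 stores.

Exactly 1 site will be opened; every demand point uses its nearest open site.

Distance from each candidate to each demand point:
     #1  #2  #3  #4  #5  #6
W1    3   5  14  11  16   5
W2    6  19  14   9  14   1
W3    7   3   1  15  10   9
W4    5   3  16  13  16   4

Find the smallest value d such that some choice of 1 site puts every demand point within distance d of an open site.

15

Open {W3}.
  Farthest demand point is #4 at distance 15 (to W3); all others are ≤ 15.
With {W1} the worst case is 16.
With {W4} the worst case is 16.
No size-1 selection achieves below 15.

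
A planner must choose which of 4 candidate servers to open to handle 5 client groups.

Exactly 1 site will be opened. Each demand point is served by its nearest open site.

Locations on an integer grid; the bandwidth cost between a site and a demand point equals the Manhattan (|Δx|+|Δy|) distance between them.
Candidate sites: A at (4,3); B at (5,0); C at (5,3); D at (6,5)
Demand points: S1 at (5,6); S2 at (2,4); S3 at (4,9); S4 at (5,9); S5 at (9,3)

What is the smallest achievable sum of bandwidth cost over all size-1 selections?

23

Open {D}.
  S1→D 2, S2→D 5, S3→D 6, S4→D 5, S5→D 5  ⇒ total 23.
Compare {C}: total 24.
Compare {A}: total 25.
No size-1 selection does better; minimum is 23.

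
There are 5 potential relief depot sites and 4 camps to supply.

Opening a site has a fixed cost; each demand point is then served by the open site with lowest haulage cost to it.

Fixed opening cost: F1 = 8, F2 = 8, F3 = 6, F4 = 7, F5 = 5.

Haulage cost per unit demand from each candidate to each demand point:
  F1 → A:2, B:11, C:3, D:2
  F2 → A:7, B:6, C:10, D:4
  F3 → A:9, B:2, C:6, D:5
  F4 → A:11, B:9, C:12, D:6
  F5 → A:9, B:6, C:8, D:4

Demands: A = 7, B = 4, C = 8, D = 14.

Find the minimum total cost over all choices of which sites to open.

Open {F1, F3}: assign each demand point to its cheapest open site.
  A→F1 7×2=14, B→F3 4×2=8, C→F1 8×3=24, D→F1 14×2=28
  haulage cost 74, fixed 14 → total 88.
Compare {F1, F3, F5}: haulage cost 74 + fixed 19 = 93.
Compare {F1, F3, F4}: haulage cost 74 + fixed 21 = 95.
Compare {F1, F2, F3}: haulage cost 74 + fixed 22 = 96.
All other subsets cost ≥ 93. Minimum total cost: 88.

88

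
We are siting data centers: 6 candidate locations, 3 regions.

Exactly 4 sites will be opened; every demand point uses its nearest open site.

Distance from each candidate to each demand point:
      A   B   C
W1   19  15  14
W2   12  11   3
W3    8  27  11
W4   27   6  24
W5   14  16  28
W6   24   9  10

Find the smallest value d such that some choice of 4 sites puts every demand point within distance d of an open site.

Open {W1, W2, W3, W4}.
  Farthest demand point is A at distance 8 (to W3); all others are ≤ 8.
With {W2, W3, W4, W5} the worst case is 8.
With {W2, W3, W4, W6} the worst case is 8.
No size-4 selection achieves below 8.

8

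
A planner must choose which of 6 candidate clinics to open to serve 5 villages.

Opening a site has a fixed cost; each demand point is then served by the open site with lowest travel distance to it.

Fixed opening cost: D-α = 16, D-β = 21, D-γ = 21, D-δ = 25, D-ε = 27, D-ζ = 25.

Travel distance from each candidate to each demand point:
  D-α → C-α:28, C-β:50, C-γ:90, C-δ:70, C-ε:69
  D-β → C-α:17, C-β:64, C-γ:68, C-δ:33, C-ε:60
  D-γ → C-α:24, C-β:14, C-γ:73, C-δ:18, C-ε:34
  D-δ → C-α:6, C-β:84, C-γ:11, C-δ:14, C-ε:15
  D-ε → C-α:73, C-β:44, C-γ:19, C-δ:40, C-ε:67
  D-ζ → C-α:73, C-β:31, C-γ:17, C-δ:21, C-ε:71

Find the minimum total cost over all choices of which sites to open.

Open {D-γ, D-δ}: assign each demand point to its cheapest open site.
  C-α→D-δ 6, C-β→D-γ 14, C-γ→D-δ 11, C-δ→D-δ 14, C-ε→D-δ 15
  travel distance 60, fixed 46 → total 106.
Compare {D-α, D-γ, D-δ}: travel distance 60 + fixed 62 = 122.
Compare {D-δ, D-ζ}: travel distance 77 + fixed 50 = 127.
Compare {D-β, D-γ, D-δ}: travel distance 60 + fixed 67 = 127.
All other subsets cost ≥ 122. Minimum total cost: 106.

106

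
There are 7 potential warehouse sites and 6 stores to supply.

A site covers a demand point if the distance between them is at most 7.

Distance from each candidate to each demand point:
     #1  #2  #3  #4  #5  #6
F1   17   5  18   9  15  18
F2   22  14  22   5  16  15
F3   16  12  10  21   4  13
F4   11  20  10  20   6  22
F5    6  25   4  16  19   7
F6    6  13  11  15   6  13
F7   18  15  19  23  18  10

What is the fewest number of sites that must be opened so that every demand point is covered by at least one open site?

Coverage sets (demand points within 7 of each site):
  F1: {#2}
  F2: {#4}
  F3: {#5}
  F4: {#5}
  F5: {#1, #3, #6}
  F6: {#1, #5}
  F7: {}
No 3 sites suffice: every size-3 union leaves at least one demand point uncovered.
But {F1, F2, F3, F5} covers everything, so the minimum is 4.

4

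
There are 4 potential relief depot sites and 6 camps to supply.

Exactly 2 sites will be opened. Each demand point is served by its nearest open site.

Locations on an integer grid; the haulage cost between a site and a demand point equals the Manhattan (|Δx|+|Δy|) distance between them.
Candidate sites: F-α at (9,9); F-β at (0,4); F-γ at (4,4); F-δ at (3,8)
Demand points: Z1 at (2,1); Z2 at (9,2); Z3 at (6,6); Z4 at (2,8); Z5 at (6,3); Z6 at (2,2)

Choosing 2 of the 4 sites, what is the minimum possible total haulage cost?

24

Open {F-γ, F-δ}.
  Z1→F-γ 5, Z2→F-γ 7, Z3→F-γ 4, Z4→F-δ 1, Z5→F-γ 3, Z6→F-γ 4  ⇒ total 24.
Compare {F-α, F-γ}: total 29.
Compare {F-β, F-γ}: total 29.
No size-2 selection does better; minimum is 24.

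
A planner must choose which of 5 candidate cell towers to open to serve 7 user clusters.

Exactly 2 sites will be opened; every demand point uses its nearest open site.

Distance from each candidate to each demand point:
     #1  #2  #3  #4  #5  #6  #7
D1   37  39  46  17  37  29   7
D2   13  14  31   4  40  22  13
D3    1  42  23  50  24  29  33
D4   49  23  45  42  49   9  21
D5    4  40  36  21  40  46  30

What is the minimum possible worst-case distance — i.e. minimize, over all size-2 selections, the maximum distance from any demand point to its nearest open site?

24

Open {D2, D3}.
  Farthest demand point is #5 at distance 24 (to D3); all others are ≤ 24.
With {D1, D2} the worst case is 37.
With {D1, D3} the worst case is 39.
No size-2 selection achieves below 24.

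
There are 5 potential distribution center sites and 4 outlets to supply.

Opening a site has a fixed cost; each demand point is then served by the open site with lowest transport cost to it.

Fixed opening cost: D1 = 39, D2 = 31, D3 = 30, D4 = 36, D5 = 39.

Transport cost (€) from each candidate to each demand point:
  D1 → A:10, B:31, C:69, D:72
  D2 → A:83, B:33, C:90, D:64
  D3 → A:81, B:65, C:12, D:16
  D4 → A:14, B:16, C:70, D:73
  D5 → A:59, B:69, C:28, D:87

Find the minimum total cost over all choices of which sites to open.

124

Open {D3, D4}: assign each demand point to its cheapest open site.
  A→D4 14, B→D4 16, C→D3 12, D→D3 16
  transport cost 58, fixed 66 → total 124.
Compare {D1, D3}: transport cost 69 + fixed 69 = 138.
Compare {D2, D3, D4}: transport cost 58 + fixed 97 = 155.
Compare {D1, D3, D4}: transport cost 54 + fixed 105 = 159.
All other subsets cost ≥ 138. Minimum total cost: 124.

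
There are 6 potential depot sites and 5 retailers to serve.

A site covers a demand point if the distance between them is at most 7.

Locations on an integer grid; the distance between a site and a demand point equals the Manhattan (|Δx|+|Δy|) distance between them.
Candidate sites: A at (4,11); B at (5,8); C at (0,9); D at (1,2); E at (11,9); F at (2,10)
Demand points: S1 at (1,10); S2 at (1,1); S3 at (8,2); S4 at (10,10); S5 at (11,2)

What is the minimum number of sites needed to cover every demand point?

Coverage sets (demand points within 7 of each site):
  A: {S1, S4}
  B: {S1, S4}
  C: {S1}
  D: {S2, S3}
  E: {S4, S5}
  F: {S1}
No 2 sites suffice: every size-2 union leaves at least one demand point uncovered.
But {A, D, E} covers everything, so the minimum is 3.

3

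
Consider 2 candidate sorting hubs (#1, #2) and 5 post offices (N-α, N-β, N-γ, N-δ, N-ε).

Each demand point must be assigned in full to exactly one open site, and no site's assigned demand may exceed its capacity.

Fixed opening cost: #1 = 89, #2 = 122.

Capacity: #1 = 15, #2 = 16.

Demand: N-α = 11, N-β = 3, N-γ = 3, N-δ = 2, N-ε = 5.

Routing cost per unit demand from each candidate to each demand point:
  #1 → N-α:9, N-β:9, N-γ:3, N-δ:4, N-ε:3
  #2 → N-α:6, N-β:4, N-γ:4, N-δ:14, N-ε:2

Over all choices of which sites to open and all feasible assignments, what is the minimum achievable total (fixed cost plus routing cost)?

Open {#1, #2}; cheapest assignment that respects the capacities:
  #1 (cap 15, load 10): N-γ, N-δ, N-ε — cost 3×3 + 2×4 + 5×3 = 32
  #2 (cap 16, load 14): N-α, N-β — cost 11×6 + 3×4 = 78
  Shipping 110, fixed 211 → total 321.
  Any other capacity-feasible assignment to {#1, #2} ships for at least 110.
Total demand is 24 and no other set of sites has combined capacity ≥ 24, so {#1, #2} is the only feasible choice of open sites. Minimum: 321.

321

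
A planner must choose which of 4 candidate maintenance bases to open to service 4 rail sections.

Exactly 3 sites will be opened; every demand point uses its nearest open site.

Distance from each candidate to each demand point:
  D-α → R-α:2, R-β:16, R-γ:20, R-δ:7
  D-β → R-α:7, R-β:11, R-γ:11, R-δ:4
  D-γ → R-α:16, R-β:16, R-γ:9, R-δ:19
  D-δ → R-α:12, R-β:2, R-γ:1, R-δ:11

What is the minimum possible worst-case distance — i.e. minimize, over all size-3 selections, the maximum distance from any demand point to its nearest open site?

4

Open {D-α, D-β, D-δ}.
  Farthest demand point is R-δ at distance 4 (to D-β); all others are ≤ 4.
With {D-α, D-γ, D-δ} the worst case is 7.
With {D-β, D-γ, D-δ} the worst case is 7.
No size-3 selection achieves below 4.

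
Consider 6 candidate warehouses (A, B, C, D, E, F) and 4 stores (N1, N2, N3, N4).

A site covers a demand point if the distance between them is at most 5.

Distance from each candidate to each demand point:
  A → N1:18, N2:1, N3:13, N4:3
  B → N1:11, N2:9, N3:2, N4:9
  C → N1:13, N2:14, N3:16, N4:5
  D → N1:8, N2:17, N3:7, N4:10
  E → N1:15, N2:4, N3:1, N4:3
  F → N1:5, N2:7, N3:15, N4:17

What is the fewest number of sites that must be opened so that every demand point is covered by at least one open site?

Coverage sets (demand points within 5 of each site):
  A: {N2, N4}
  B: {N3}
  C: {N4}
  D: {}
  E: {N2, N3, N4}
  F: {N1}
No single site covers all 4 demand points.
But {E, F} covers everything, so the minimum is 2.

2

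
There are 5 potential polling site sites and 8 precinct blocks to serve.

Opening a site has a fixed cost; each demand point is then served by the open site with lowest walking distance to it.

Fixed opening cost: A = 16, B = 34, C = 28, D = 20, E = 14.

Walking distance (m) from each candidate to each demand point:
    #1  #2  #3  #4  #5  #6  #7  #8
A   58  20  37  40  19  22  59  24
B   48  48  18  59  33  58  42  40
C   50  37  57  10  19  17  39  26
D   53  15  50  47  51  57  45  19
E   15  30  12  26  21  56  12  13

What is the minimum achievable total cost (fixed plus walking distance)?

Open {A, E}: assign each demand point to its cheapest open site.
  #1→E 15, #2→A 20, #3→E 12, #4→E 26, #5→A 19, #6→A 22, #7→E 12, #8→E 13
  walking distance 139, fixed 30 → total 169.
Compare {C, E}: walking distance 128 + fixed 42 = 170.
Compare {C, D, E}: walking distance 113 + fixed 62 = 175.
Compare {A, C, E}: walking distance 118 + fixed 58 = 176.
All other subsets cost ≥ 170. Minimum total cost: 169.

169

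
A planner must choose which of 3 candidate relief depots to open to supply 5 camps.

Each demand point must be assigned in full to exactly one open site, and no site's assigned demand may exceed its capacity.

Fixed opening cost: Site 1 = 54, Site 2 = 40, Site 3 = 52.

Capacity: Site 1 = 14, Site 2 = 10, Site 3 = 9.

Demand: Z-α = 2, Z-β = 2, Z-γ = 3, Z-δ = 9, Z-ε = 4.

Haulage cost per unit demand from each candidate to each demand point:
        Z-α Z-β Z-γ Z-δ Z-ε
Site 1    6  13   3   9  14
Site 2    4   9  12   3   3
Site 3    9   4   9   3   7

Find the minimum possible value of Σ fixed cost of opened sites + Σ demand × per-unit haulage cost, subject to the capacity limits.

Open {Site 1, Site 2, Site 3}; cheapest assignment that respects the capacities:
  Site 1 (cap 14, load 3): Z-γ — cost 3×3 = 9
  Site 2 (cap 10, load 8): Z-α, Z-β, Z-ε — cost 2×4 + 2×9 + 4×3 = 38
  Site 3 (cap 9, load 9): Z-δ — cost 9×3 = 27
  Shipping 74, fixed 146 → total 220.
  Any other capacity-feasible assignment to {Site 1, Site 2, Site 3} ships for at least 74.
Compare {Site 1, Site 2}: its best feasible assignment gives total 222.
Compare {Site 1, Site 3}: its best feasible assignment gives total 236.
Every other set of open sites that can feasibly serve all demand totals ≥ 222 even under its best assignment. Minimum: 220.

220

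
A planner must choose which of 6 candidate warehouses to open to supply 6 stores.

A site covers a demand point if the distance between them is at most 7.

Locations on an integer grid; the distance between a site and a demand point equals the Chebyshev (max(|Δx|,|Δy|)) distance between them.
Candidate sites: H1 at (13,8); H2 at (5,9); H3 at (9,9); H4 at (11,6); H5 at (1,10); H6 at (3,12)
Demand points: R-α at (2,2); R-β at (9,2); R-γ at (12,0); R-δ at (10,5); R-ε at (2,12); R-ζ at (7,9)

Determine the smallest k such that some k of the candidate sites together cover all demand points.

2

Coverage sets (demand points within 7 of each site):
  H1: {R-β, R-δ, R-ζ}
  H2: {R-α, R-β, R-δ, R-ε, R-ζ}
  H3: {R-α, R-β, R-δ, R-ε, R-ζ}
  H4: {R-β, R-γ, R-δ, R-ζ}
  H5: {R-ε, R-ζ}
  H6: {R-δ, R-ε, R-ζ}
No single site covers all 6 demand points.
But {H2, H4} covers everything, so the minimum is 2.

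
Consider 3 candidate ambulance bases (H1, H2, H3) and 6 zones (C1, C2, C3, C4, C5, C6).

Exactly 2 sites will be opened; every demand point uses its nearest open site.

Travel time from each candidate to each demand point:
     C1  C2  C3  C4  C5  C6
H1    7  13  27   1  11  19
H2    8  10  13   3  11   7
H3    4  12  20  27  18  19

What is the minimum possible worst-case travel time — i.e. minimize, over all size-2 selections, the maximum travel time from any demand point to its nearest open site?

Open {H1, H2}.
  Farthest demand point is C3 at travel time 13 (to H2); all others are ≤ 13.
With {H2, H3} the worst case is 13.
With {H1, H3} the worst case is 20.
No size-2 selection achieves below 13.

13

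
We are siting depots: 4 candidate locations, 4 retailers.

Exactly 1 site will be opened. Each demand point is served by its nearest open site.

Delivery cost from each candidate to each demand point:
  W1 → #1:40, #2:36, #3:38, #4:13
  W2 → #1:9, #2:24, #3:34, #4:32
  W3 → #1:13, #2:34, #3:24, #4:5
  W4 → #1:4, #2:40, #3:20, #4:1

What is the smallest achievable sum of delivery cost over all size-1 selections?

65

Open {W4}.
  #1→W4 4, #2→W4 40, #3→W4 20, #4→W4 1  ⇒ total 65.
Compare {W3}: total 76.
Compare {W2}: total 99.
No size-1 selection does better; minimum is 65.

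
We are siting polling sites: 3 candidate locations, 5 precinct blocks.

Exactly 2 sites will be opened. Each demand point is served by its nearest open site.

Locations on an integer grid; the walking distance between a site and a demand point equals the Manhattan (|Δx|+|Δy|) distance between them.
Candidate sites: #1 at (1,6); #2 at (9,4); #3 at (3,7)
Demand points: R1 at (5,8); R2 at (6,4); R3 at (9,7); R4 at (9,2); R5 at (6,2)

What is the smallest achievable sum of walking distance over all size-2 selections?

16

Open {#2, #3}.
  R1→#3 3, R2→#2 3, R3→#2 3, R4→#2 2, R5→#2 5  ⇒ total 16.
Compare {#1, #2}: total 19.
Compare {#1, #3}: total 34.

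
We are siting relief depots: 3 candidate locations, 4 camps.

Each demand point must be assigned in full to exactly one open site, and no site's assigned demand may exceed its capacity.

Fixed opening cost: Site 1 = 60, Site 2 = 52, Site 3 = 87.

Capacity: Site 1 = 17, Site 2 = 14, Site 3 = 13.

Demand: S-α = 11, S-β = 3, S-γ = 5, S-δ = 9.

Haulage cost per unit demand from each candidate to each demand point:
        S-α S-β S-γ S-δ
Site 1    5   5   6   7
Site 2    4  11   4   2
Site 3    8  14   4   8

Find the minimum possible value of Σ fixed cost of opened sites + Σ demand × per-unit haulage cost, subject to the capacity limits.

220

Open {Site 1, Site 2}; cheapest assignment that respects the capacities:
  Site 1 (cap 17, load 14): S-α, S-β — cost 11×5 + 3×5 = 70
  Site 2 (cap 14, load 14): S-γ, S-δ — cost 5×4 + 9×2 = 38
  Shipping 108, fixed 112 → total 220.
  Any other capacity-feasible assignment to {Site 1, Site 2} ships for at least 108.
Compare {Site 1, Site 2, Site 3}: its best feasible assignment gives total 307.
Compare {Site 1, Site 3}: its best feasible assignment gives total 343.
Every other set of open sites that can feasibly serve all demand totals ≥ 307 even under its best assignment. Minimum: 220.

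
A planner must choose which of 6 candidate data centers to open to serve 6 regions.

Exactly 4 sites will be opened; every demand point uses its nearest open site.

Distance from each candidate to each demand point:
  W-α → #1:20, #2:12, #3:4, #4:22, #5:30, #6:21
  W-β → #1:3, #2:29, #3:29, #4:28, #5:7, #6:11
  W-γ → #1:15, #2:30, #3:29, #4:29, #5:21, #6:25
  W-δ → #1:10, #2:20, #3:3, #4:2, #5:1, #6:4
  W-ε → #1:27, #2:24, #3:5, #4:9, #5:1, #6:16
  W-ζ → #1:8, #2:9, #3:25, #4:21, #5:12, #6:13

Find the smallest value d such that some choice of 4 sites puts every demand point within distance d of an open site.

9

Open {W-α, W-β, W-δ, W-ζ}.
  Farthest demand point is #2 at distance 9 (to W-ζ); all others are ≤ 9.
With {W-α, W-γ, W-δ, W-ζ} the worst case is 9.
With {W-α, W-δ, W-ε, W-ζ} the worst case is 9.
No size-4 selection achieves below 9.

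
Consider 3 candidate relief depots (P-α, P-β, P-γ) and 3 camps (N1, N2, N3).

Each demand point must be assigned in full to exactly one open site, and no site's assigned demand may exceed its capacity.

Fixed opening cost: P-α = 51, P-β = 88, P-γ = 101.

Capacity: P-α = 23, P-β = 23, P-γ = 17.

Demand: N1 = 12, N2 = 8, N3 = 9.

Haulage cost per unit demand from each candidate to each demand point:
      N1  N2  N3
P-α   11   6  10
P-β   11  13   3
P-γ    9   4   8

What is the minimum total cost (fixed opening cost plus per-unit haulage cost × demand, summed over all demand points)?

346

Open {P-α, P-β}; cheapest assignment that respects the capacities:
  P-α (cap 23, load 20): N1, N2 — cost 12×11 + 8×6 = 180
  P-β (cap 23, load 9): N3 — cost 9×3 = 27
  Shipping 207, fixed 139 → total 346.
  Any other capacity-feasible assignment to {P-α, P-β} ships for at least 207.
Compare {P-β, P-γ}: its best feasible assignment gives total 380.
Compare {P-α, P-γ}: its best feasible assignment gives total 388.
Every other set of open sites that can feasibly serve all demand totals ≥ 380 even under its best assignment. Minimum: 346.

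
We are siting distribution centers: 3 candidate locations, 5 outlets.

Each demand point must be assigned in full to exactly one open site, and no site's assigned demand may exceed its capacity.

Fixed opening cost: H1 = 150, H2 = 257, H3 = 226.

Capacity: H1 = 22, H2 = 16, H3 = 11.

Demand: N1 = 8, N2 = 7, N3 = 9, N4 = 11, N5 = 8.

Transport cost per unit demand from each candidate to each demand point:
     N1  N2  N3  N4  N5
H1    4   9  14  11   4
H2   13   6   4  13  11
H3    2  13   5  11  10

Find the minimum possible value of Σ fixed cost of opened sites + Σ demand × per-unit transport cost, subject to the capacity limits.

880

Open {H1, H2, H3}; cheapest assignment that respects the capacities:
  H1 (cap 22, load 19): N4, N5 — cost 11×11 + 8×4 = 153
  H2 (cap 16, load 16): N2, N3 — cost 7×6 + 9×4 = 78
  H3 (cap 11, load 8): N1 — cost 8×2 = 16
  Shipping 247, fixed 633 → total 880.
  Any other capacity-feasible assignment to {H1, H2, H3} ships for at least 247.
Total demand is 43 and no other set of sites has combined capacity ≥ 43, so {H1, H2, H3} is the only feasible choice of open sites. Minimum: 880.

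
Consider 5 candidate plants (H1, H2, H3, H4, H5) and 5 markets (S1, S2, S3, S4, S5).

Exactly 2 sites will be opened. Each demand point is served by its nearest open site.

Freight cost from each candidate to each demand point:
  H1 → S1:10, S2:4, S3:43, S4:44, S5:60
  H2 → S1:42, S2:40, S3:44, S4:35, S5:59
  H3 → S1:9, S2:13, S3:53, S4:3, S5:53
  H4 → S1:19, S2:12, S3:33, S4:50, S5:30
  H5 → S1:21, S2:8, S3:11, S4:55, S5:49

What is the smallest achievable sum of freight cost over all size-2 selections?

80

Open {H3, H5}.
  S1→H3 9, S2→H5 8, S3→H5 11, S4→H3 3, S5→H5 49  ⇒ total 80.
Compare {H3, H4}: total 87.
Compare {H1, H3}: total 112.
No size-2 selection does better; minimum is 80.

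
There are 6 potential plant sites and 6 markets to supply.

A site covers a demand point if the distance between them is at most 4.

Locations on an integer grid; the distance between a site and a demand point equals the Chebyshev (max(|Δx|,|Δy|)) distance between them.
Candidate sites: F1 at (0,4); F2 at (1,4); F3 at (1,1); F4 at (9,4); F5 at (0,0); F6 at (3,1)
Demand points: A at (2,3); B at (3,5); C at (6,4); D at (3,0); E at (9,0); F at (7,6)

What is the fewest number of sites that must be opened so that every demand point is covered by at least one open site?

2

Coverage sets (demand points within 4 of each site):
  F1: {A, B, D}
  F2: {A, B, D}
  F3: {A, B, D}
  F4: {C, E, F}
  F5: {A, D}
  F6: {A, B, C, D}
No single site covers all 6 demand points.
But {F1, F4} covers everything, so the minimum is 2.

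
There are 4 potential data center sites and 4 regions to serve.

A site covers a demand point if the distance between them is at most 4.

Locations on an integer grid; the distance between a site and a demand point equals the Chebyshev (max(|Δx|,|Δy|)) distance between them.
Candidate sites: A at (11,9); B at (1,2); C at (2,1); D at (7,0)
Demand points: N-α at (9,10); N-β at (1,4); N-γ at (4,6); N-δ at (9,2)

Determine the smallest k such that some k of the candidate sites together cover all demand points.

Coverage sets (demand points within 4 of each site):
  A: {N-α}
  B: {N-β, N-γ}
  C: {N-β}
  D: {N-δ}
No 2 sites suffice: every size-2 union leaves at least one demand point uncovered.
But {A, B, D} covers everything, so the minimum is 3.

3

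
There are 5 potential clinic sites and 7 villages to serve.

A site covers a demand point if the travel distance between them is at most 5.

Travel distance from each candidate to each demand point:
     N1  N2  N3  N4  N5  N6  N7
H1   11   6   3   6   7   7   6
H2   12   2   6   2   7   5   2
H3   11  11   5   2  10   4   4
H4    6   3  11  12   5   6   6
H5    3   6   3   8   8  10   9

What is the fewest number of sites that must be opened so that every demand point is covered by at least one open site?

3

Coverage sets (demand points within 5 of each site):
  H1: {N3}
  H2: {N2, N4, N6, N7}
  H3: {N3, N4, N6, N7}
  H4: {N2, N5}
  H5: {N1, N3}
No 2 sites suffice: every size-2 union leaves at least one demand point uncovered.
But {H2, H4, H5} covers everything, so the minimum is 3.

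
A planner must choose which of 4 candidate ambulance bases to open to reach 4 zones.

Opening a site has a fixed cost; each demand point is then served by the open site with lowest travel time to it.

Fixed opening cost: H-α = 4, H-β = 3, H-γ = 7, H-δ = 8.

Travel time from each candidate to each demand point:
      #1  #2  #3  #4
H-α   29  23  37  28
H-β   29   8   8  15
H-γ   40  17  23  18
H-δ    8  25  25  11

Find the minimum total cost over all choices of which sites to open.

46

Open {H-β, H-δ}: assign each demand point to its cheapest open site.
  #1→H-δ 8, #2→H-β 8, #3→H-β 8, #4→H-δ 11
  travel time 35, fixed 11 → total 46.
Compare {H-α, H-β, H-δ}: travel time 35 + fixed 15 = 50.
Compare {H-β, H-γ, H-δ}: travel time 35 + fixed 18 = 53.
Compare {H-α, H-β, H-γ, H-δ}: travel time 35 + fixed 22 = 57.
All other subsets cost ≥ 50. Minimum total cost: 46.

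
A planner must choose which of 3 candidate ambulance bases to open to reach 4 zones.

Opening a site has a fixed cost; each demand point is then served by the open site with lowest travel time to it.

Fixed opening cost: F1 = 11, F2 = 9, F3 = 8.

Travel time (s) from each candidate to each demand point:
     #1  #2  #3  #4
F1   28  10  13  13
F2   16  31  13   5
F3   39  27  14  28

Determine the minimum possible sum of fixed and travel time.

64

Open {F1, F2}: assign each demand point to its cheapest open site.
  #1→F2 16, #2→F1 10, #3→F1 13, #4→F2 5
  travel time 44, fixed 20 → total 64.
Compare {F1, F2, F3}: travel time 44 + fixed 28 = 72.
Compare {F2}: travel time 65 + fixed 9 = 74.
Compare {F1}: travel time 64 + fixed 11 = 75.
All other subsets cost ≥ 72. Minimum total cost: 64.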